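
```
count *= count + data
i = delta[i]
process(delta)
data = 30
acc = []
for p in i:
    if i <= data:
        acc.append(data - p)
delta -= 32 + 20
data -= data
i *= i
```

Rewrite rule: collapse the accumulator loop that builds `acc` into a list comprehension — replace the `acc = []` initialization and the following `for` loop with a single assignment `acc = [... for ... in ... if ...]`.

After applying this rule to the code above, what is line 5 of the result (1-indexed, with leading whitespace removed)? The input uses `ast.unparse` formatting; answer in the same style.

Transformed code:
count *= count + data
i = delta[i]
process(delta)
data = 30
acc = [data - p for p in i if i <= data]
delta -= 32 + 20
data -= data
i *= i

acc = [data - p for p in i if i <= data]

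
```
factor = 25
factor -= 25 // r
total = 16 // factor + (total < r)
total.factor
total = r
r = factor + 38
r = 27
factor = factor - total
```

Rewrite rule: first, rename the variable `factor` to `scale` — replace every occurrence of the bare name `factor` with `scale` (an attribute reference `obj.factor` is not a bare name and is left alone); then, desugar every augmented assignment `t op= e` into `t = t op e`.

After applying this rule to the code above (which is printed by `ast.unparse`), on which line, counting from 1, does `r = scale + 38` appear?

6

Transformed code:
scale = 25
scale = scale - 25 // r
total = 16 // scale + (total < r)
total.factor
total = r
r = scale + 38
r = 27
scale = scale - total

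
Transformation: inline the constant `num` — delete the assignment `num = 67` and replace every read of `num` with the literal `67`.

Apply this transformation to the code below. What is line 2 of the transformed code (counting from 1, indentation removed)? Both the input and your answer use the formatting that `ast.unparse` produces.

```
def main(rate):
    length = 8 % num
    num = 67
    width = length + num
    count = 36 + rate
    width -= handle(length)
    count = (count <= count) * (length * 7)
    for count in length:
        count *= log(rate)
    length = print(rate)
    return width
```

Transformed code:
def main(rate):
    length = 8 % 67
    width = length + 67
    count = 36 + rate
    width -= handle(length)
    count = (count <= count) * (length * 7)
    for count in length:
        count *= log(rate)
    length = print(rate)
    return width

length = 8 % 67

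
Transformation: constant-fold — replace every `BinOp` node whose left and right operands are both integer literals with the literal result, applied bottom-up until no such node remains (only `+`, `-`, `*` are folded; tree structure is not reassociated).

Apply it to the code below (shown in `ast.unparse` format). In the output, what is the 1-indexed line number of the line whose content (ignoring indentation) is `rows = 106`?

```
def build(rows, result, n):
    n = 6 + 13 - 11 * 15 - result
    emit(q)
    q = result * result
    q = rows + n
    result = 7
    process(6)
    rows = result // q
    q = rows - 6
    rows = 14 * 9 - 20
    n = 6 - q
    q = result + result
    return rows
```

Transformed code:
def build(rows, result, n):
    n = -146 - result
    emit(q)
    q = result * result
    q = rows + n
    result = 7
    process(6)
    rows = result // q
    q = rows - 6
    rows = 106
    n = 6 - q
    q = result + result
    return rows

10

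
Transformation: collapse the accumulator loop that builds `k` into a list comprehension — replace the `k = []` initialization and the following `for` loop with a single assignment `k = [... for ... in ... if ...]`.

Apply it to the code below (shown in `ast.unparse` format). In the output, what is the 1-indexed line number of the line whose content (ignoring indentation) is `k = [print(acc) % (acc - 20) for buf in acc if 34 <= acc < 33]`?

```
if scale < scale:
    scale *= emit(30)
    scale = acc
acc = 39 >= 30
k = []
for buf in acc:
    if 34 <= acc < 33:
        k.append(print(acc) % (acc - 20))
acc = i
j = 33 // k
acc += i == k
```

5

Transformed code:
if scale < scale:
    scale *= emit(30)
    scale = acc
acc = 39 >= 30
k = [print(acc) % (acc - 20) for buf in acc if 34 <= acc < 33]
acc = i
j = 33 // k
acc += i == k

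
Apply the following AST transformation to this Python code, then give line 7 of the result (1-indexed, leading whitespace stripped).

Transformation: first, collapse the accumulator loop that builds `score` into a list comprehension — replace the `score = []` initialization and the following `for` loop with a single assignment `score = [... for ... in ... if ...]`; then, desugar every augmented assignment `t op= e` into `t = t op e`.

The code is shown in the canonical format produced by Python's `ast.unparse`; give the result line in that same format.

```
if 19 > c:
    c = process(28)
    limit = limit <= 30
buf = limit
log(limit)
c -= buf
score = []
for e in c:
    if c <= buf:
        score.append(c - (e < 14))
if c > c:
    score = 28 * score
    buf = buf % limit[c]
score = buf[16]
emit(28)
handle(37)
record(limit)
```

Transformed code:
if 19 > c:
    c = process(28)
    limit = limit <= 30
buf = limit
log(limit)
c = c - buf
score = [c - (e < 14) for e in c if c <= buf]
if c > c:
    score = 28 * score
    buf = buf % limit[c]
score = buf[16]
emit(28)
handle(37)
record(limit)

score = [c - (e < 14) for e in c if c <= buf]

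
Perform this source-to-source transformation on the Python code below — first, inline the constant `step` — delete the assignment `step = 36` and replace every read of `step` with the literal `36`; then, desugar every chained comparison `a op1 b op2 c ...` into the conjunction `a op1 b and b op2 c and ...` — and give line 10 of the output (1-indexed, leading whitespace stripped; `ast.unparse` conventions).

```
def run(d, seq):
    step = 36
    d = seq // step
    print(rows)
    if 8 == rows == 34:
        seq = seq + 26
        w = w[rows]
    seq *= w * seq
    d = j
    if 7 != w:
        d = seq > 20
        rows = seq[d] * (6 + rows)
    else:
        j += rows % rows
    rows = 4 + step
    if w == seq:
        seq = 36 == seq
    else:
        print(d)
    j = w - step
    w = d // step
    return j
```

Transformed code:
def run(d, seq):
    d = seq // 36
    print(rows)
    if 8 == rows and rows == 34:
        seq = seq + 26
        w = w[rows]
    seq *= w * seq
    d = j
    if 7 != w:
        d = seq > 20
        rows = seq[d] * (6 + rows)
    else:
        j += rows % rows
    rows = 4 + 36
    if w == seq:
        seq = 36 == seq
    else:
        print(d)
    j = w - 36
    w = d // 36
    return j

d = seq > 20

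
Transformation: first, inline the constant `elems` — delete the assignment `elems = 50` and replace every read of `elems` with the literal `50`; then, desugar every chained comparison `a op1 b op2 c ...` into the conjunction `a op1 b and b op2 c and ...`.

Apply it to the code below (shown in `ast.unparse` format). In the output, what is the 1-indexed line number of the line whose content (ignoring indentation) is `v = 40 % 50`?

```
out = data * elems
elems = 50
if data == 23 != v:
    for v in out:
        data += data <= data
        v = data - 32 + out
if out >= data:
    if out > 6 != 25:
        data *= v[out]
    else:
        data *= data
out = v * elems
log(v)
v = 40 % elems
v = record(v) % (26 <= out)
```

13

Transformed code:
out = data * 50
if data == 23 and 23 != v:
    for v in out:
        data += data <= data
        v = data - 32 + out
if out >= data:
    if out > 6 and 6 != 25:
        data *= v[out]
    else:
        data *= data
out = v * 50
log(v)
v = 40 % 50
v = record(v) % (26 <= out)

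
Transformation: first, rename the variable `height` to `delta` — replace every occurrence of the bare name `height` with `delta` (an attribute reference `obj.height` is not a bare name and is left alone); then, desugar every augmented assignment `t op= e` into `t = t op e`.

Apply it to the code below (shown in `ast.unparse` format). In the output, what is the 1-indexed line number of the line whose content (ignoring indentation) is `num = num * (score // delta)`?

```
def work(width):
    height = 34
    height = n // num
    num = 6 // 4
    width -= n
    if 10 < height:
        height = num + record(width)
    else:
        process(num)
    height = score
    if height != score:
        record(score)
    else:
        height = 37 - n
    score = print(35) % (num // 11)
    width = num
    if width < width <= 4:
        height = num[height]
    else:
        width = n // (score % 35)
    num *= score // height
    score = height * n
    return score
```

21

Transformed code:
def work(width):
    delta = 34
    delta = n // num
    num = 6 // 4
    width = width - n
    if 10 < delta:
        delta = num + record(width)
    else:
        process(num)
    delta = score
    if delta != score:
        record(score)
    else:
        delta = 37 - n
    score = print(35) % (num // 11)
    width = num
    if width < width <= 4:
        delta = num[delta]
    else:
        width = n // (score % 35)
    num = num * (score // delta)
    score = delta * n
    return score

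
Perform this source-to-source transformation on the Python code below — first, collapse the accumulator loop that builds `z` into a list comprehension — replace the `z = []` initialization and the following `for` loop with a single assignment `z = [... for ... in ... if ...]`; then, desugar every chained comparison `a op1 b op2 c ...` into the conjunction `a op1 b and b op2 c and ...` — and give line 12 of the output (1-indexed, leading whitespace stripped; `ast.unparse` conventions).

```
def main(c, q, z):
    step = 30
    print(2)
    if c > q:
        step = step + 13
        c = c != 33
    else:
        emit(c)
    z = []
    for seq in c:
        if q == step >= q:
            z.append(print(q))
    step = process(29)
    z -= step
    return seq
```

return seq

Transformed code:
def main(c, q, z):
    step = 30
    print(2)
    if c > q:
        step = step + 13
        c = c != 33
    else:
        emit(c)
    z = [print(q) for seq in c if q == step and step >= q]
    step = process(29)
    z -= step
    return seq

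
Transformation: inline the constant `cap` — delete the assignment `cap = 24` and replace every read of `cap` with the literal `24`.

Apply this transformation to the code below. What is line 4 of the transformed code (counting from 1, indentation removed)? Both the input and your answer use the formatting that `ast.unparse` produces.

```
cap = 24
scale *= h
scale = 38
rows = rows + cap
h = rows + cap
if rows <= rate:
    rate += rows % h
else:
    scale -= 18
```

h = rows + 24

Transformed code:
scale *= h
scale = 38
rows = rows + 24
h = rows + 24
if rows <= rate:
    rate += rows % h
else:
    scale -= 18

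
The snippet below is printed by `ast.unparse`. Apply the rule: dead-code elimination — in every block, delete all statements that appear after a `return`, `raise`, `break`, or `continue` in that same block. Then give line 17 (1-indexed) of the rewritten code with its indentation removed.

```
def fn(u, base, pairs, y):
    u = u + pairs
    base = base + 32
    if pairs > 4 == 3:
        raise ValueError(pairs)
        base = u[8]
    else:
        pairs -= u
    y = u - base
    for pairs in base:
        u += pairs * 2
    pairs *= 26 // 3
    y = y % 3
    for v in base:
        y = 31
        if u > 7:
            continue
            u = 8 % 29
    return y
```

return y

Transformed code:
def fn(u, base, pairs, y):
    u = u + pairs
    base = base + 32
    if pairs > 4 == 3:
        raise ValueError(pairs)
    else:
        pairs -= u
    y = u - base
    for pairs in base:
        u += pairs * 2
    pairs *= 26 // 3
    y = y % 3
    for v in base:
        y = 31
        if u > 7:
            continue
    return y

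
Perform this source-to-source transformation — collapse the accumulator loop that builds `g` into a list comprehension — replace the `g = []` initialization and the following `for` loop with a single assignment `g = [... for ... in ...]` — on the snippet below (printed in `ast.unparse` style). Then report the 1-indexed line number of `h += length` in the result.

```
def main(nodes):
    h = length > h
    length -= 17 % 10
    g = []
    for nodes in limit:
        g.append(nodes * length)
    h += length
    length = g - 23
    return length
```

Transformed code:
def main(nodes):
    h = length > h
    length -= 17 % 10
    g = [nodes * length for nodes in limit]
    h += length
    length = g - 23
    return length

5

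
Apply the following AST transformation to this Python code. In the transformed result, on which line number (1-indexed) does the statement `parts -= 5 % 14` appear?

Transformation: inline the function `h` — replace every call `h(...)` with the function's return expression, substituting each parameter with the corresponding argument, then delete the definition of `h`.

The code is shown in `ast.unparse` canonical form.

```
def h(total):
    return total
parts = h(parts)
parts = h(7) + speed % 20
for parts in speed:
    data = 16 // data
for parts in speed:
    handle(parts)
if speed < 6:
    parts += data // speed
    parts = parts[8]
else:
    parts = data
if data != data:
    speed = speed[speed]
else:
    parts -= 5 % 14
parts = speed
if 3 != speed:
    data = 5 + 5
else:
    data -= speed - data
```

15

Transformed code:
parts = parts
parts = 7 + speed % 20
for parts in speed:
    data = 16 // data
for parts in speed:
    handle(parts)
if speed < 6:
    parts += data // speed
    parts = parts[8]
else:
    parts = data
if data != data:
    speed = speed[speed]
else:
    parts -= 5 % 14
parts = speed
if 3 != speed:
    data = 5 + 5
else:
    data -= speed - data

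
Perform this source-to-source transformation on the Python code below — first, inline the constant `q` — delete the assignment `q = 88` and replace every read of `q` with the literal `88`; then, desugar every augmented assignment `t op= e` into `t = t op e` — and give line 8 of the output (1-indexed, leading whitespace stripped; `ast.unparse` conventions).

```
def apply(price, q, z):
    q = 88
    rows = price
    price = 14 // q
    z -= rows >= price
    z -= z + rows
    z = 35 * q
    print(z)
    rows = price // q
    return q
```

rows = price // 88

Transformed code:
def apply(price, q, z):
    rows = price
    price = 14 // 88
    z = z - (rows >= price)
    z = z - (z + rows)
    z = 35 * 88
    print(z)
    rows = price // 88
    return 88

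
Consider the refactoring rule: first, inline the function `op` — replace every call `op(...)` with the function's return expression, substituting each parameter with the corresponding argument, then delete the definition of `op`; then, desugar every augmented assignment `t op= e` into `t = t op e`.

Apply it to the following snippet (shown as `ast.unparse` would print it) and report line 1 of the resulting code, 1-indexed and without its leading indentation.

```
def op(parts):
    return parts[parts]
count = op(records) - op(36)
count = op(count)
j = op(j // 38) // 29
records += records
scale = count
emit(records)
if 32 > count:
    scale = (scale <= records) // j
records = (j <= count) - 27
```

Transformed code:
count = records[records] - 36[36]
count = count[count]
j = (j // 38)[j // 38] // 29
records = records + records
scale = count
emit(records)
if 32 > count:
    scale = (scale <= records) // j
records = (j <= count) - 27

count = records[records] - 36[36]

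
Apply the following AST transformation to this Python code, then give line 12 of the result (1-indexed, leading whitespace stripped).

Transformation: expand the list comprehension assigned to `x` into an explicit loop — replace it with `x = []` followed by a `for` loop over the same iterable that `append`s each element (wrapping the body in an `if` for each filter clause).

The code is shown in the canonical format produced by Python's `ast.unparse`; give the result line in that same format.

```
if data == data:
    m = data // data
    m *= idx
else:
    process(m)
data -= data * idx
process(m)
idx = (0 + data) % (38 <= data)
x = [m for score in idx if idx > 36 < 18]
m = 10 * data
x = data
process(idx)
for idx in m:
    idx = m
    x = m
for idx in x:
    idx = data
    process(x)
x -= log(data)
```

x.append(m)

Transformed code:
if data == data:
    m = data // data
    m *= idx
else:
    process(m)
data -= data * idx
process(m)
idx = (0 + data) % (38 <= data)
x = []
for score in idx:
    if idx > 36 < 18:
        x.append(m)
m = 10 * data
x = data
process(idx)
for idx in m:
    idx = m
    x = m
for idx in x:
    idx = data
    process(x)
x -= log(data)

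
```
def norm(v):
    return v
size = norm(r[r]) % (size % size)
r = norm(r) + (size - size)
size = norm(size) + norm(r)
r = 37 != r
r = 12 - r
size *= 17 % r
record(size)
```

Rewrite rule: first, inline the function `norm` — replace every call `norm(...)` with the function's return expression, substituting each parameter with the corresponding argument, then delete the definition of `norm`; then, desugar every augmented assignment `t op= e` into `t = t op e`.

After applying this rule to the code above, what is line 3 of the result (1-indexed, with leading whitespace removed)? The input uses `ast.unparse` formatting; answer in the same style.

size = size + r

Transformed code:
size = r[r] % (size % size)
r = r + (size - size)
size = size + r
r = 37 != r
r = 12 - r
size = size * (17 % r)
record(size)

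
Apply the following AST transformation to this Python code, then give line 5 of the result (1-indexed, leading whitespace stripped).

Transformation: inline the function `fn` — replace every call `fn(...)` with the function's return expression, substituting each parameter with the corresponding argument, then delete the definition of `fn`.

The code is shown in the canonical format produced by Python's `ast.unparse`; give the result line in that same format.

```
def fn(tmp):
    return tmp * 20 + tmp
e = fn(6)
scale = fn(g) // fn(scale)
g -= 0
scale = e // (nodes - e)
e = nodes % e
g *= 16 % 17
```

Transformed code:
e = 6 * 20 + 6
scale = (g * 20 + g) // (scale * 20 + scale)
g -= 0
scale = e // (nodes - e)
e = nodes % e
g *= 16 % 17

e = nodes % e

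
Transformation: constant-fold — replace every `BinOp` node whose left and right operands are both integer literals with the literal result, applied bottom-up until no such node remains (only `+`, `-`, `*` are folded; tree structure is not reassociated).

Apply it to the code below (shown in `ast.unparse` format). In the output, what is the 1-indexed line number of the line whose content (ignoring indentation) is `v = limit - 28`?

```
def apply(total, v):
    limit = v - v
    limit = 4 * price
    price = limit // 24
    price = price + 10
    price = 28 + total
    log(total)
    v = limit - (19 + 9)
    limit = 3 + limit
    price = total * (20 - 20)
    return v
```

8

Transformed code:
def apply(total, v):
    limit = v - v
    limit = 4 * price
    price = limit // 24
    price = price + 10
    price = 28 + total
    log(total)
    v = limit - 28
    limit = 3 + limit
    price = total * 0
    return v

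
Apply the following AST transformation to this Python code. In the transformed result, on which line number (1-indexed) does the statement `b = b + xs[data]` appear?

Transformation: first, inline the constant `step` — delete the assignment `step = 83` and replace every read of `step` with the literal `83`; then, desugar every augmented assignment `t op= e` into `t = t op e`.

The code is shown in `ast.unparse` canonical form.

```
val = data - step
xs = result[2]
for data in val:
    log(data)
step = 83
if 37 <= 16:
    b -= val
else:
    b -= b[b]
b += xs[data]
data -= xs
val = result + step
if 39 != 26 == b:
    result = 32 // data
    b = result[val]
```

Transformed code:
val = data - 83
xs = result[2]
for data in val:
    log(data)
if 37 <= 16:
    b = b - val
else:
    b = b - b[b]
b = b + xs[data]
data = data - xs
val = result + 83
if 39 != 26 == b:
    result = 32 // data
    b = result[val]

9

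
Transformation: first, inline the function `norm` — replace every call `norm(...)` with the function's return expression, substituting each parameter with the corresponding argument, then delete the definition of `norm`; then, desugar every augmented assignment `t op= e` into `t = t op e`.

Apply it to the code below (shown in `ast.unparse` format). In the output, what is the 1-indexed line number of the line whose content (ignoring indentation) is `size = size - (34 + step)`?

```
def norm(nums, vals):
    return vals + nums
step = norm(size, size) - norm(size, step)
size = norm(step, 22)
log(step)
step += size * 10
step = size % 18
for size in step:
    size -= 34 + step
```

Transformed code:
step = size + size - (step + size)
size = 22 + step
log(step)
step = step + size * 10
step = size % 18
for size in step:
    size = size - (34 + step)

7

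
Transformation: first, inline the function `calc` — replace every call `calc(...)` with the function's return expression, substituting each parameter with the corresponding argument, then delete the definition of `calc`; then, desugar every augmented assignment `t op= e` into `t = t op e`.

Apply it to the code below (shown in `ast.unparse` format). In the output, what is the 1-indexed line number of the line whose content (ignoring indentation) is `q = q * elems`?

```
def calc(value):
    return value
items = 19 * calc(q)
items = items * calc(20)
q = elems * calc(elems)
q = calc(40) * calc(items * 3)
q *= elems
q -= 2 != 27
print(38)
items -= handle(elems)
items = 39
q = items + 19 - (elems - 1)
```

Transformed code:
items = 19 * q
items = items * 20
q = elems * elems
q = 40 * (items * 3)
q = q * elems
q = q - (2 != 27)
print(38)
items = items - handle(elems)
items = 39
q = items + 19 - (elems - 1)

5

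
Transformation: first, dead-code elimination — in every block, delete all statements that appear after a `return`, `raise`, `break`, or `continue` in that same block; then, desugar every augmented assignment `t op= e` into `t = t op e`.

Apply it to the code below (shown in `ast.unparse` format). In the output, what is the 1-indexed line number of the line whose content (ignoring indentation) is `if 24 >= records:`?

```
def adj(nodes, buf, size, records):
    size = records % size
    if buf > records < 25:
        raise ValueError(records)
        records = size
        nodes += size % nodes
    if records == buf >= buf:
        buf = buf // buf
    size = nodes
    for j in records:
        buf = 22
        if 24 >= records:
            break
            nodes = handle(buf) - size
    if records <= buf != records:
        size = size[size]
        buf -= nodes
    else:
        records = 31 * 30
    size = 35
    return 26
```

Transformed code:
def adj(nodes, buf, size, records):
    size = records % size
    if buf > records < 25:
        raise ValueError(records)
    if records == buf >= buf:
        buf = buf // buf
    size = nodes
    for j in records:
        buf = 22
        if 24 >= records:
            break
    if records <= buf != records:
        size = size[size]
        buf = buf - nodes
    else:
        records = 31 * 30
    size = 35
    return 26

10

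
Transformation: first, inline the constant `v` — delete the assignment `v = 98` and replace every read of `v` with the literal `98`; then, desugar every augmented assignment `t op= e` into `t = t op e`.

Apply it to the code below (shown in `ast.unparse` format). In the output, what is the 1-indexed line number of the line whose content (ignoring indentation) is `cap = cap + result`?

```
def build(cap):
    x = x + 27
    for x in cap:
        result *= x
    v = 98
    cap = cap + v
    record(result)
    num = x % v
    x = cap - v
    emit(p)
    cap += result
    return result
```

Transformed code:
def build(cap):
    x = x + 27
    for x in cap:
        result = result * x
    cap = cap + 98
    record(result)
    num = x % 98
    x = cap - 98
    emit(p)
    cap = cap + result
    return result

10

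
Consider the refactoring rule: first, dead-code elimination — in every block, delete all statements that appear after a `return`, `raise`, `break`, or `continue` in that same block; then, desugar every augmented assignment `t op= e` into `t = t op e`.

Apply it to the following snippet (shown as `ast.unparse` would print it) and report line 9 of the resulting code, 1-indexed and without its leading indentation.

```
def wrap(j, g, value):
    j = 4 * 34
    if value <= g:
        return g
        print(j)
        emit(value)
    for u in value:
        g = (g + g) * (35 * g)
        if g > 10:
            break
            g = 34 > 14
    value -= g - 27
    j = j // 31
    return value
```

value = value - (g - 27)

Transformed code:
def wrap(j, g, value):
    j = 4 * 34
    if value <= g:
        return g
    for u in value:
        g = (g + g) * (35 * g)
        if g > 10:
            break
    value = value - (g - 27)
    j = j // 31
    return value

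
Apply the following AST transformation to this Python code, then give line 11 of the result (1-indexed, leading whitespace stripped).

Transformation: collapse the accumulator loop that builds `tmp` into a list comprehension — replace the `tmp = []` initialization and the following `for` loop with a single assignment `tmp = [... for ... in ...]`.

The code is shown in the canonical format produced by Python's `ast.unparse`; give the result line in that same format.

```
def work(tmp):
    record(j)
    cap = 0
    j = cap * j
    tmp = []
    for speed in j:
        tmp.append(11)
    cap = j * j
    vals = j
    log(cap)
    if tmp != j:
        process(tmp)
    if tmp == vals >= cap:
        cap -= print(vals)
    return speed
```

Transformed code:
def work(tmp):
    record(j)
    cap = 0
    j = cap * j
    tmp = [11 for speed in j]
    cap = j * j
    vals = j
    log(cap)
    if tmp != j:
        process(tmp)
    if tmp == vals >= cap:
        cap -= print(vals)
    return speed

if tmp == vals >= cap:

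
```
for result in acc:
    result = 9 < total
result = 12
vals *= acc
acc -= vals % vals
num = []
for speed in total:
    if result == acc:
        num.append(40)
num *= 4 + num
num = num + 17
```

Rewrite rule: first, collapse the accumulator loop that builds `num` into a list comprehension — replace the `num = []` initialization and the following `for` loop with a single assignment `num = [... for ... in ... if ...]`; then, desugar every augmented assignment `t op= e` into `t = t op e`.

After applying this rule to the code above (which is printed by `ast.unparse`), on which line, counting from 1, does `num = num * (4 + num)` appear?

Transformed code:
for result in acc:
    result = 9 < total
result = 12
vals = vals * acc
acc = acc - vals % vals
num = [40 for speed in total if result == acc]
num = num * (4 + num)
num = num + 17

7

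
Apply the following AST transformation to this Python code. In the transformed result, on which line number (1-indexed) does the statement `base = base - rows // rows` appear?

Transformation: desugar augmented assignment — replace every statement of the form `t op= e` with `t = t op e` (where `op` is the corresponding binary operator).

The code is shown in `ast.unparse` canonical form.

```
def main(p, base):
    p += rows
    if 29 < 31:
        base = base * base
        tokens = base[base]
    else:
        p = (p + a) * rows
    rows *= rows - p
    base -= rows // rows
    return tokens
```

Transformed code:
def main(p, base):
    p = p + rows
    if 29 < 31:
        base = base * base
        tokens = base[base]
    else:
        p = (p + a) * rows
    rows = rows * (rows - p)
    base = base - rows // rows
    return tokens

9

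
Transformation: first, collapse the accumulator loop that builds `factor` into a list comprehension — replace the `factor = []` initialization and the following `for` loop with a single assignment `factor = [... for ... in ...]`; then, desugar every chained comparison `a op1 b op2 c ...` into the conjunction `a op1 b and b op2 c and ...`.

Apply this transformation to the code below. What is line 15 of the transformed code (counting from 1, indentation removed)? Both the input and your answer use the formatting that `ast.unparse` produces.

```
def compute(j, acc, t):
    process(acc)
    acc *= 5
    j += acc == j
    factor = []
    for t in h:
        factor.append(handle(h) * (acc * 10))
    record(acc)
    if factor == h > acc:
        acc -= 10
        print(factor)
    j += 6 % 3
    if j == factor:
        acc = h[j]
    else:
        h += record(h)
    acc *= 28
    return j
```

Transformed code:
def compute(j, acc, t):
    process(acc)
    acc *= 5
    j += acc == j
    factor = [handle(h) * (acc * 10) for t in h]
    record(acc)
    if factor == h and h > acc:
        acc -= 10
        print(factor)
    j += 6 % 3
    if j == factor:
        acc = h[j]
    else:
        h += record(h)
    acc *= 28
    return j

acc *= 28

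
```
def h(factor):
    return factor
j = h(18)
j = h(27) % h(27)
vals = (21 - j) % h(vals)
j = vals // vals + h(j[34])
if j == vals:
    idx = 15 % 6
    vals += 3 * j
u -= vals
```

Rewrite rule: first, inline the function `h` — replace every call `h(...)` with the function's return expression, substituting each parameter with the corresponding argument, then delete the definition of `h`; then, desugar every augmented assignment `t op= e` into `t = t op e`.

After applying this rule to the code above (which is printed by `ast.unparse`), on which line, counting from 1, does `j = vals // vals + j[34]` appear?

4

Transformed code:
j = 18
j = 27 % 27
vals = (21 - j) % vals
j = vals // vals + j[34]
if j == vals:
    idx = 15 % 6
    vals = vals + 3 * j
u = u - vals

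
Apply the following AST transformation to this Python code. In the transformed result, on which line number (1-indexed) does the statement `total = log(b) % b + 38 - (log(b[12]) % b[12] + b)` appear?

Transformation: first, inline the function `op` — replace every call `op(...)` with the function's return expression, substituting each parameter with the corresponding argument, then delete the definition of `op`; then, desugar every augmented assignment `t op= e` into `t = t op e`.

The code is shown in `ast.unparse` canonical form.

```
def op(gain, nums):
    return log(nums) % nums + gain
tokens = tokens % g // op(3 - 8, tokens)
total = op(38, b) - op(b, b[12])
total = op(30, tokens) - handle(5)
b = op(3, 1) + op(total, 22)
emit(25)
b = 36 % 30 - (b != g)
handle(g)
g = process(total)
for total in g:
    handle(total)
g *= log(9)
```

Transformed code:
tokens = tokens % g // (log(tokens) % tokens + (3 - 8))
total = log(b) % b + 38 - (log(b[12]) % b[12] + b)
total = log(tokens) % tokens + 30 - handle(5)
b = log(1) % 1 + 3 + (log(22) % 22 + total)
emit(25)
b = 36 % 30 - (b != g)
handle(g)
g = process(total)
for total in g:
    handle(total)
g = g * log(9)

2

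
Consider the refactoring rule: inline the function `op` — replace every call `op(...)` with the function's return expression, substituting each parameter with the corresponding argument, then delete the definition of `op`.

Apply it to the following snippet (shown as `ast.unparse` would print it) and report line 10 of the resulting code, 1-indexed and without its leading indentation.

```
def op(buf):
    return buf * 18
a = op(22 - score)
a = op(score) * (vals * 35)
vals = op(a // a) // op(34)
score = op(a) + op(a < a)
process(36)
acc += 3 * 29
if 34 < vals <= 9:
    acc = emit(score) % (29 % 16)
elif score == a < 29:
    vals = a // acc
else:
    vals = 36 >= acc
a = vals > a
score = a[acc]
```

vals = a // acc

Transformed code:
a = (22 - score) * 18
a = score * 18 * (vals * 35)
vals = a // a * 18 // (34 * 18)
score = a * 18 + (a < a) * 18
process(36)
acc += 3 * 29
if 34 < vals <= 9:
    acc = emit(score) % (29 % 16)
elif score == a < 29:
    vals = a // acc
else:
    vals = 36 >= acc
a = vals > a
score = a[acc]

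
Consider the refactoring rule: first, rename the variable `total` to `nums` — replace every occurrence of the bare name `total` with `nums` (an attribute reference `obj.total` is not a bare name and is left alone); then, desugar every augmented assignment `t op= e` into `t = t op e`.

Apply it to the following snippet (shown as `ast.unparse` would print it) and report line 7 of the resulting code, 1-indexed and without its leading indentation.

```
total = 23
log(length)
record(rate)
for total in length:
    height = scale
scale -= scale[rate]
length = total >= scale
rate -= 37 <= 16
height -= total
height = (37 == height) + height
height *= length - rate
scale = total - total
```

length = nums >= scale

Transformed code:
nums = 23
log(length)
record(rate)
for nums in length:
    height = scale
scale = scale - scale[rate]
length = nums >= scale
rate = rate - (37 <= 16)
height = height - nums
height = (37 == height) + height
height = height * (length - rate)
scale = nums - nums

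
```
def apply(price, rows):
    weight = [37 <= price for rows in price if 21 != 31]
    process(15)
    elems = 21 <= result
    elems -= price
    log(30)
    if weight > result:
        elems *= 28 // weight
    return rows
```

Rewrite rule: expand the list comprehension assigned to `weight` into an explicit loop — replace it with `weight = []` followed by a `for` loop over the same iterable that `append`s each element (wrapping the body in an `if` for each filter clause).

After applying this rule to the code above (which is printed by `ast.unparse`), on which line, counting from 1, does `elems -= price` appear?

8

Transformed code:
def apply(price, rows):
    weight = []
    for rows in price:
        if 21 != 31:
            weight.append(37 <= price)
    process(15)
    elems = 21 <= result
    elems -= price
    log(30)
    if weight > result:
        elems *= 28 // weight
    return rows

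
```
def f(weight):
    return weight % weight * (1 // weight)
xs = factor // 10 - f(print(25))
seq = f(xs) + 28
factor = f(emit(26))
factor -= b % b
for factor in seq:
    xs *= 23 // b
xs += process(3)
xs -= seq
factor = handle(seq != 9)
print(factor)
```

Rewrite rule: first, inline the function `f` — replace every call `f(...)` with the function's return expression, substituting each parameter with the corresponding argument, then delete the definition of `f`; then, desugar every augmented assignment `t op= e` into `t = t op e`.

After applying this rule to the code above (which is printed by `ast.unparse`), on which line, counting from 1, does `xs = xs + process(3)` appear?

Transformed code:
xs = factor // 10 - print(25) % print(25) * (1 // print(25))
seq = xs % xs * (1 // xs) + 28
factor = emit(26) % emit(26) * (1 // emit(26))
factor = factor - b % b
for factor in seq:
    xs = xs * (23 // b)
xs = xs + process(3)
xs = xs - seq
factor = handle(seq != 9)
print(factor)

7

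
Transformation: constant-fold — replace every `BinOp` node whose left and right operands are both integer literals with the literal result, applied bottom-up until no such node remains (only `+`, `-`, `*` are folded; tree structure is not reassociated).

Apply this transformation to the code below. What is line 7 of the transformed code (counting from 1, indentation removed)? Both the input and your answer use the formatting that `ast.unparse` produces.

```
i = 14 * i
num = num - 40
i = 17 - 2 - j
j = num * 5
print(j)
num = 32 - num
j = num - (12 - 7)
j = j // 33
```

j = num - 5

Transformed code:
i = 14 * i
num = num - 40
i = 15 - j
j = num * 5
print(j)
num = 32 - num
j = num - 5
j = j // 33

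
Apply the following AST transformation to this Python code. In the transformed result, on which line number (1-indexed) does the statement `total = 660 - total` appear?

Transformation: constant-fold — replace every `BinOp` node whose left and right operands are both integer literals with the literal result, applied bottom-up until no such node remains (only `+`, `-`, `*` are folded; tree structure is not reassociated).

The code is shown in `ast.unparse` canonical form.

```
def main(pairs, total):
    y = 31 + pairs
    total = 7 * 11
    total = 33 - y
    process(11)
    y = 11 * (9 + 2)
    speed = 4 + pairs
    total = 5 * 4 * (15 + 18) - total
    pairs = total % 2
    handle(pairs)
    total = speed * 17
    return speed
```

Transformed code:
def main(pairs, total):
    y = 31 + pairs
    total = 77
    total = 33 - y
    process(11)
    y = 121
    speed = 4 + pairs
    total = 660 - total
    pairs = total % 2
    handle(pairs)
    total = speed * 17
    return speed

8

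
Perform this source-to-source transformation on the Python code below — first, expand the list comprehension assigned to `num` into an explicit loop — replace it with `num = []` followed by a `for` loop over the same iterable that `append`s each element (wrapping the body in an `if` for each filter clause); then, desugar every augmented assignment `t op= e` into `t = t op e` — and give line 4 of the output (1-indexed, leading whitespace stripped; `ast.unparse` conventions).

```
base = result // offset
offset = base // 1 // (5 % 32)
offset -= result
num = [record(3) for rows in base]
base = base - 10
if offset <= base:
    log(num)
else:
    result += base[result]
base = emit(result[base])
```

Transformed code:
base = result // offset
offset = base // 1 // (5 % 32)
offset = offset - result
num = []
for rows in base:
    num.append(record(3))
base = base - 10
if offset <= base:
    log(num)
else:
    result = result + base[result]
base = emit(result[base])

num = []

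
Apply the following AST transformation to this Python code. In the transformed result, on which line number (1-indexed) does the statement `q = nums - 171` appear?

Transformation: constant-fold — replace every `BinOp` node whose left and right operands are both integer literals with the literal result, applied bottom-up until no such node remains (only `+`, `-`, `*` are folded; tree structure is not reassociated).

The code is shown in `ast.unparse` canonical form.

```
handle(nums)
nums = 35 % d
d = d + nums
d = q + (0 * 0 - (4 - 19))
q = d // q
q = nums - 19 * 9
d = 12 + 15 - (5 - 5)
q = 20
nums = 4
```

6

Transformed code:
handle(nums)
nums = 35 % d
d = d + nums
d = q + 15
q = d // q
q = nums - 171
d = 27
q = 20
nums = 4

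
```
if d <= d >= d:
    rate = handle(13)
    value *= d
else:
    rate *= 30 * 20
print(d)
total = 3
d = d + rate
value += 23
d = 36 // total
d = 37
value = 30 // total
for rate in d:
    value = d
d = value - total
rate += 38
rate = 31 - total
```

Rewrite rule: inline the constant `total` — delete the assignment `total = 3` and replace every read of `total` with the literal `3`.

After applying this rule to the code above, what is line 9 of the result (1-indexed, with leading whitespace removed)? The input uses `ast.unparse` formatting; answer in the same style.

d = 36 // 3

Transformed code:
if d <= d >= d:
    rate = handle(13)
    value *= d
else:
    rate *= 30 * 20
print(d)
d = d + rate
value += 23
d = 36 // 3
d = 37
value = 30 // 3
for rate in d:
    value = d
d = value - 3
rate += 38
rate = 31 - 3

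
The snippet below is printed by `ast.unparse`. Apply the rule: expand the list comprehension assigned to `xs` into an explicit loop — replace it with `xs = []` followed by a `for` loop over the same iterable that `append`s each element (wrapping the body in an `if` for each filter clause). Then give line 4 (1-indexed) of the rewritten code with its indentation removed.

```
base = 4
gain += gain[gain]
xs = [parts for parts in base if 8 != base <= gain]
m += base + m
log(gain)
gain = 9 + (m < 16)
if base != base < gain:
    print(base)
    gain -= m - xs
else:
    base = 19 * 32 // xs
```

for parts in base:

Transformed code:
base = 4
gain += gain[gain]
xs = []
for parts in base:
    if 8 != base <= gain:
        xs.append(parts)
m += base + m
log(gain)
gain = 9 + (m < 16)
if base != base < gain:
    print(base)
    gain -= m - xs
else:
    base = 19 * 32 // xs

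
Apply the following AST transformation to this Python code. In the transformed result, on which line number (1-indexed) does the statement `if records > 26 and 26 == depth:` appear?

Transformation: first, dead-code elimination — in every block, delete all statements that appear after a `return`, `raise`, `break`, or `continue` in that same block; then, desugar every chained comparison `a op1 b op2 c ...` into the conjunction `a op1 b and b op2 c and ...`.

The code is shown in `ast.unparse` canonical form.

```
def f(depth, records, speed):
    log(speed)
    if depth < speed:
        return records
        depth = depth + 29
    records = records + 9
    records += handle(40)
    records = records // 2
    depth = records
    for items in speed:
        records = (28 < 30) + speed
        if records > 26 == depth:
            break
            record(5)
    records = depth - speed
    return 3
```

Transformed code:
def f(depth, records, speed):
    log(speed)
    if depth < speed:
        return records
    records = records + 9
    records += handle(40)
    records = records // 2
    depth = records
    for items in speed:
        records = (28 < 30) + speed
        if records > 26 and 26 == depth:
            break
    records = depth - speed
    return 3

11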